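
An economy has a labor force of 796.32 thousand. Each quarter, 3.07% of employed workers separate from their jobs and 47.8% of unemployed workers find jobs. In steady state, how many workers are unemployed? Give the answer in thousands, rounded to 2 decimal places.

About 48.06 thousand are unemployed in steady state.

Steady-state unemployment rate u* = s/(s+f) = 3.07/(3.07+47.8) = 0.060350.
Unemployed = u* × labor force = 0.060350 × 796.32 ≈ 48.06 thousand.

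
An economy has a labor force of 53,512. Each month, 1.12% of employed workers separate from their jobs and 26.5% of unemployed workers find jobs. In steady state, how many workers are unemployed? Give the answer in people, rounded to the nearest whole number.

Steady-state unemployment rate u* = s/(s+f) = 1.12/(1.12+26.5) = 0.040550.
Unemployed = u* × labor force = 0.040550 × 53,512 ≈ 2,170.

About 2,170 are unemployed in steady state.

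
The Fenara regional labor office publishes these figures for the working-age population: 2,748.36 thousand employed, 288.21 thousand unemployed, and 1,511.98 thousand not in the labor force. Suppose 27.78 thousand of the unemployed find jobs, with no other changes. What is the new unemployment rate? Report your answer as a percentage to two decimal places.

New unemployment rate ≈ 8.58%.

Initially, labor force = 2,748.36 + 288.21 = 3,036.57 thousand, so u = 288.21/3,036.57 = 9.49%.
After the change, unemployed falls and employed rises by 27.78; labor force unchanged → E = 2,776.14, U = 260.43, labor force = 3,036.57 thousand.
New unemployment rate = 260.43 / 3,036.57 = 8.58%.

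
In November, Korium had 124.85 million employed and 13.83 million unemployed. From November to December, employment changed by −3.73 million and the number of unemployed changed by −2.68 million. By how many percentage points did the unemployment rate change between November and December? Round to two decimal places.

The unemployment rate changed by −1.54 percentage points.

November: labor force = 124.85 + 13.83 = 138.68; u = 13.83/138.68 = 9.97%.
December: labor force = 121.12 + 11.15 = 132.27; u = 11.15/132.27 = 8.43%.
Change = 8.43% − 9.97% = −1.54 pp.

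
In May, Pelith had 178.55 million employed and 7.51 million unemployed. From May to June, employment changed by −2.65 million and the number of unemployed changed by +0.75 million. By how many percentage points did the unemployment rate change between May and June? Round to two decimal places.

The unemployment rate changed by +0.45 percentage points.

May: labor force = 178.55 + 7.51 = 186.06; u = 7.51/186.06 = 4.04%.
June: labor force = 175.90 + 8.26 = 184.16; u = 8.26/184.16 = 4.49%.
Change = 4.49% − 4.04% = +0.45 pp.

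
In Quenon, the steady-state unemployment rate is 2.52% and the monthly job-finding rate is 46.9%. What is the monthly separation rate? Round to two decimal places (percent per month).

Separation rate ≈ 1.21% per month.

From u* = s/(s+f): s = u·f/(1−u).
s = 0.0252 × 46.9 / (1 − 0.0252) = 1.1819 / 0.9748 ≈ 1.21% per month.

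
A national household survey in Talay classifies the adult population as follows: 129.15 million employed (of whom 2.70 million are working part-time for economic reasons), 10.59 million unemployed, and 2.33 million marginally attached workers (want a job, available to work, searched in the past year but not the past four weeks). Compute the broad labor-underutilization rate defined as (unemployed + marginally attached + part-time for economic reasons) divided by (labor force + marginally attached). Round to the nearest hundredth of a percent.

Broad underutilization rate ≈ 10.99%.

Labor force = 129.15 + 10.59 = 139.74 million.
Numerator = 10.59 + 2.33 + 2.70 = 15.62 million.
Denominator = 139.74 + 2.33 = 142.07 million.
Broad rate = 15.62 / 142.07 = 10.99%.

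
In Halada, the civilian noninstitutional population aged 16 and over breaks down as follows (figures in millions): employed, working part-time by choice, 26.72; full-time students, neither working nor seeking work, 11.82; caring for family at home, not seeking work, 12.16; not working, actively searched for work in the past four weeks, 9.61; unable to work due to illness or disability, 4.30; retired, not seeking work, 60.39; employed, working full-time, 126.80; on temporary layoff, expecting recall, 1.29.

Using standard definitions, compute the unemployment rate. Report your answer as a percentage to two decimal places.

Unemployment rate ≈ 6.63%.

Employed = 26.72 + 126.80 = 153.52 million.
Unemployed = 9.61 + 1.29 = 10.90 million (jobless and actively searching, or on temporary layoff).
Labor force = 153.52 + 10.90 = 164.42 million.
Unemployment rate = 10.90 / 164.42 = 6.63%.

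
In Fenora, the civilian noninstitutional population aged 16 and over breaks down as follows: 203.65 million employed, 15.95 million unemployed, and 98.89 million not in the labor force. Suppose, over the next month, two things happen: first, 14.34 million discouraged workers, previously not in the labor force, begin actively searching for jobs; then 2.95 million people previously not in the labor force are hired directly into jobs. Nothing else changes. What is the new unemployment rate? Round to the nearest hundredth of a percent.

New unemployment rate ≈ 12.79%.

Initially, labor force = 203.65 + 15.95 = 219.60 million, so u = 15.95/219.60 = 7.26%.
After the first change, unemployed and labor force both rise by 14.34 → E = 203.65, U = 30.29, labor force = 233.94 million.
After the second change, employed and labor force both rise by 2.95; unemployed unchanged → E = 206.60, U = 30.29, labor force = 236.89 million.
New unemployment rate = 30.29 / 236.89 = 12.79%.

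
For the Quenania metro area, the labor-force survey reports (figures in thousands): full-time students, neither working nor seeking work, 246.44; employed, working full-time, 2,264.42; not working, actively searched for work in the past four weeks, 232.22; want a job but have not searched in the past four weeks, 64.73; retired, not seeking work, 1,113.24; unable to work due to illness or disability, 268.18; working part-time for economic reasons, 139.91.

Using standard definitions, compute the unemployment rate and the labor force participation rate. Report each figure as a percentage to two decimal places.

Employed = 2,264.42 + 139.91 = 2,404.33 thousand (anyone who worked, including part-time for economic reasons, counts as employed).
Unemployed = 232.22 thousand.
Labor force = 2,404.33 + 232.22 = 2,636.55 thousand.
Not in labor force = 246.44 + 64.73 + 1,113.24 + 268.18 = 1,692.59 thousand (those not working and not actively searching are outside the labor force — including those who want a job but have given up searching).
Civilian working-age population = 2,636.55 + 1,692.59 = 4,329.14 thousand.
Unemployment rate = 232.22 / 2,636.55 = 8.81%.
Labor force participation rate = 2,636.55 / 4,329.14 = 60.90%.

Unemployment rate ≈ 8.81%; labor force participation rate ≈ 60.90%.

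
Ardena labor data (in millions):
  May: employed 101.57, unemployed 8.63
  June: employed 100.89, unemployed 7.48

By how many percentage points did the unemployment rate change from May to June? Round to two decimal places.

The unemployment rate changed by −0.93 percentage points.

May: labor force = 101.57 + 8.63 = 110.20; u = 8.63/110.20 = 7.83%.
June: labor force = 100.89 + 7.48 = 108.37; u = 7.48/108.37 = 6.90%.
Change = 6.90% − 7.83% = −0.93 pp.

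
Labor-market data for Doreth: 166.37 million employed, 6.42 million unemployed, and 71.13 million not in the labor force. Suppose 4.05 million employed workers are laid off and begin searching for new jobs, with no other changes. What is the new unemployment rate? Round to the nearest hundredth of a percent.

New unemployment rate ≈ 6.06%.

Initially, labor force = 166.37 + 6.42 = 172.79 million, so u = 6.42/172.79 = 3.72%.
After the change, employed falls and unemployed rises by 4.05; labor force unchanged → E = 162.32, U = 10.47, labor force = 172.79 million.
New unemployment rate = 10.47 / 172.79 = 6.06%.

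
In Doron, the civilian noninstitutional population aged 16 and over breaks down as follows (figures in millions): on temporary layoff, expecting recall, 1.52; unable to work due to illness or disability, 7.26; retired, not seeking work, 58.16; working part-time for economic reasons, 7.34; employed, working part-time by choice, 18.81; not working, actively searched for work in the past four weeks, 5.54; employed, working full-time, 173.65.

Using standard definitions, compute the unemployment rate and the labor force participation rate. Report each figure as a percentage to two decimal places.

Unemployment rate ≈ 3.41%; labor force participation rate ≈ 75.97%.

Employed = 7.34 + 18.81 + 173.65 = 199.80 million (anyone who worked, including part-time for economic reasons, counts as employed).
Unemployed = 1.52 + 5.54 = 7.06 million (jobless and actively searching, or on temporary layoff).
Labor force = 199.80 + 7.06 = 206.86 million.
Not in labor force = 7.26 + 58.16 = 65.42 million (those not working and not actively searching are outside the labor force).
Civilian working-age population = 206.86 + 65.42 = 272.28 million.
Unemployment rate = 7.06 / 206.86 = 3.41%.
Labor force participation rate = 206.86 / 272.28 = 75.97%.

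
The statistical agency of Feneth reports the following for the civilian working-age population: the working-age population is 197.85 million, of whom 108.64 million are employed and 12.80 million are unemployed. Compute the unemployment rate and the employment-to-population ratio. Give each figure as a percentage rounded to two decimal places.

Unemployment rate ≈ 10.54%; employment-population ratio ≈ 54.91%.

Labor force = employed + unemployed = 108.64 + 12.80 = 121.44 million.
Unemployment rate = 12.80 / 121.44 = 10.54%.
Employment-population ratio = 108.64 / 197.85 = 54.91%.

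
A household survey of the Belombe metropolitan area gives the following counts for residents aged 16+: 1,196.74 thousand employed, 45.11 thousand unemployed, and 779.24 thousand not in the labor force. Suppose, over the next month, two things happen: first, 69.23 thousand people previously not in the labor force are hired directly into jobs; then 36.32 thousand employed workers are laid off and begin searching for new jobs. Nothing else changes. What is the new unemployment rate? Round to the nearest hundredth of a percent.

New unemployment rate ≈ 6.21%.

Initially, labor force = 1,196.74 + 45.11 = 1,241.85 thousand, so u = 45.11/1,241.85 = 3.63%.
After the first change, employed and labor force both rise by 69.23; unemployed unchanged → E = 1,265.97, U = 45.11, labor force = 1,311.08 thousand.
After the second change, employed falls and unemployed rises by 36.32; labor force unchanged → E = 1,229.65, U = 81.43, labor force = 1,311.08 thousand.
New unemployment rate = 81.43 / 1,311.08 = 6.21%.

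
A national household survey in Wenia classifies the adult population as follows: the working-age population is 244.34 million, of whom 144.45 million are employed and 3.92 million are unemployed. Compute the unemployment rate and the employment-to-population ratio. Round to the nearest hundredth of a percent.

Labor force = employed + unemployed = 144.45 + 3.92 = 148.37 million.
Unemployment rate = 3.92 / 148.37 = 2.64%.
Employment-population ratio = 144.45 / 244.34 = 59.12%.

Unemployment rate ≈ 2.64%; employment-population ratio ≈ 59.12%.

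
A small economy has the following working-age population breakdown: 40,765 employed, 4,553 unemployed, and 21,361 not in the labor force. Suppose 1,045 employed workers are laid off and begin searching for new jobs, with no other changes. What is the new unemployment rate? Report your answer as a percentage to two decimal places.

New unemployment rate ≈ 12.35%.

Initially, labor force = 40,765 + 4,553 = 45,318, so u = 4,553/45,318 = 10.05%.
After the change, employed falls and unemployed rises by 1,045; labor force unchanged → E = 39,720, U = 5,598, labor force = 45,318.
New unemployment rate = 5,598 / 45,318 = 12.35%.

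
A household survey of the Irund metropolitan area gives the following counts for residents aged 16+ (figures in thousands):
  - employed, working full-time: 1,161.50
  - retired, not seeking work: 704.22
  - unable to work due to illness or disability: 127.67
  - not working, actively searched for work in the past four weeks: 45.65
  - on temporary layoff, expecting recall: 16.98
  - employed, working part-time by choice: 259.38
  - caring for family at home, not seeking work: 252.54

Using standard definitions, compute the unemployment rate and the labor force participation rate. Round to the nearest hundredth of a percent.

Employed = 1,161.50 + 259.38 = 1,420.88 thousand.
Unemployed = 45.65 + 16.98 = 62.63 thousand (jobless and actively searching, or on temporary layoff).
Labor force = 1,420.88 + 62.63 = 1,483.51 thousand.
Not in labor force = 704.22 + 127.67 + 252.54 = 1,084.43 thousand (those not working and not actively searching are outside the labor force).
Civilian working-age population = 1,483.51 + 1,084.43 = 2,567.94 thousand.
Unemployment rate = 62.63 / 1,483.51 = 4.22%.
Labor force participation rate = 1,483.51 / 2,567.94 = 57.77%.

Unemployment rate ≈ 4.22%; labor force participation rate ≈ 57.77%.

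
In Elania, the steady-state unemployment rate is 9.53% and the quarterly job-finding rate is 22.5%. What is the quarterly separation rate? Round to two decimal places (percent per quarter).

Separation rate ≈ 2.37% per quarter.

From u* = s/(s+f): s = u·f/(1−u).
s = 0.0953 × 22.5 / (1 − 0.0953) = 2.1442 / 0.9047 ≈ 2.37% per quarter.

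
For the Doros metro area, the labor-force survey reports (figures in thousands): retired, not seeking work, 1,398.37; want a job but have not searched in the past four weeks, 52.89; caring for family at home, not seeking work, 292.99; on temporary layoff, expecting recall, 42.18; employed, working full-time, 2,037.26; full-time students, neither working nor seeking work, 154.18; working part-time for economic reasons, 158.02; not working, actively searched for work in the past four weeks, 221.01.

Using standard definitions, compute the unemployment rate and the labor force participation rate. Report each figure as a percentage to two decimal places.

Unemployment rate ≈ 10.71%; labor force participation rate ≈ 56.43%.

Employed = 2,037.26 + 158.02 = 2,195.28 thousand (anyone who worked, including part-time for economic reasons, counts as employed).
Unemployed = 42.18 + 221.01 = 263.19 thousand (jobless and actively searching, or on temporary layoff).
Labor force = 2,195.28 + 263.19 = 2,458.47 thousand.
Not in labor force = 1,398.37 + 52.89 + 292.99 + 154.18 = 1,898.43 thousand (those not working and not actively searching are outside the labor force — including those who want a job but have given up searching).
Civilian working-age population = 2,458.47 + 1,898.43 = 4,356.90 thousand.
Unemployment rate = 263.19 / 2,458.47 = 10.71%.
Labor force participation rate = 2,458.47 / 4,356.90 = 56.43%.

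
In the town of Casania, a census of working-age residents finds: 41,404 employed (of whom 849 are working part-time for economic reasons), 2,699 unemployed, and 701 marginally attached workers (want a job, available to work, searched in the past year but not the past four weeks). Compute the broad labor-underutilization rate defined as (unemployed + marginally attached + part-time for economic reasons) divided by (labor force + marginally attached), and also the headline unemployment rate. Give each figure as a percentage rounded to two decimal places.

Broad underutilization rate ≈ 9.48%; headline unemployment rate ≈ 6.12%.

Labor force = 41,404 + 2,699 = 44,103.
Numerator = 2,699 + 701 + 849 = 4,249.
Denominator = 44,103 + 701 = 44,804.
Broad rate = 4,249 / 44,804 = 9.48%.
Headline unemployment rate = 2,699 / 44,103 = 6.12%.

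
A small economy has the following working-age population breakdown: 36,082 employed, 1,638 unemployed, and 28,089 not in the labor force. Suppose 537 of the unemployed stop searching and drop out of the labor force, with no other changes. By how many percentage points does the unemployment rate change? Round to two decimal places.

Initially, labor force = 36,082 + 1,638 = 37,720, so u = 1,638/37,720 = 4.34%.
After the change, unemployed and labor force both fall by 537 → E = 36,082, U = 1,101, labor force = 37,183.
New unemployment rate = 1,101 / 37,183 = 2.96%.
Change = 2.96% − 4.34% = −1.38 percentage points.

The unemployment rate changes by −1.38 percentage points.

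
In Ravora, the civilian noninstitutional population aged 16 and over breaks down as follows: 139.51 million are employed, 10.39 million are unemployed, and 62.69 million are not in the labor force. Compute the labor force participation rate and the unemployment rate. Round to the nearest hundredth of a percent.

Labor force = employed + unemployed = 139.51 + 10.39 = 149.90 million.
Working-age population = 149.90 + 62.69 = 212.59 million.
Unemployment rate = 10.39 / 149.90 = 6.93%.
Labor force participation rate = 149.90 / 212.59 = 70.51%.

Labor force participation rate ≈ 70.51%; unemployment rate ≈ 6.93%.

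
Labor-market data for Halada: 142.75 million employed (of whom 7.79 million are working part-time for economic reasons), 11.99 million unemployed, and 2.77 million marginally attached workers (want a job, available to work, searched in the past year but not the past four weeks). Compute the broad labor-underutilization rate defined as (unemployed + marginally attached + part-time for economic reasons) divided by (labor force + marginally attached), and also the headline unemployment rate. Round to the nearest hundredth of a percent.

Broad underutilization rate ≈ 14.32%; headline unemployment rate ≈ 7.75%.

Labor force = 142.75 + 11.99 = 154.74 million.
Numerator = 11.99 + 2.77 + 7.79 = 22.55 million.
Denominator = 154.74 + 2.77 = 157.51 million.
Broad rate = 22.55 / 157.51 = 14.32%.
Headline unemployment rate = 11.99 / 154.74 = 7.75%.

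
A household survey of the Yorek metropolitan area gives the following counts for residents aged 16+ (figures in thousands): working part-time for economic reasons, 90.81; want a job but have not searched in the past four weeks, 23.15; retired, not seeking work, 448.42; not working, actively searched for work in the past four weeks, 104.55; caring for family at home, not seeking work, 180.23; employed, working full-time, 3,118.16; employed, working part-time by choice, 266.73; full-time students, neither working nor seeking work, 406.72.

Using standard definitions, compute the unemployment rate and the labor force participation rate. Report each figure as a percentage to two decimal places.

Unemployment rate ≈ 2.92%; labor force participation rate ≈ 77.18%.

Employed = 90.81 + 3,118.16 + 266.73 = 3,475.70 thousand (anyone who worked, including part-time for economic reasons, counts as employed).
Unemployed = 104.55 thousand.
Labor force = 3,475.70 + 104.55 = 3,580.25 thousand.
Not in labor force = 23.15 + 448.42 + 180.23 + 406.72 = 1,058.52 thousand (those not working and not actively searching are outside the labor force — including those who want a job but have given up searching).
Civilian working-age population = 3,580.25 + 1,058.52 = 4,638.77 thousand.
Unemployment rate = 104.55 / 3,580.25 = 2.92%.
Labor force participation rate = 3,580.25 / 4,638.77 = 77.18%.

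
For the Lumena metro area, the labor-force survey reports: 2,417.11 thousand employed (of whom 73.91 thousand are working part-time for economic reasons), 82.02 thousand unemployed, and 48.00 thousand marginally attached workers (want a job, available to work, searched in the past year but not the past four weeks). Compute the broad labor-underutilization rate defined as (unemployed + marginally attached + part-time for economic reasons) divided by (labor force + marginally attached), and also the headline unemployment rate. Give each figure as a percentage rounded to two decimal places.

Broad underutilization rate ≈ 8.01%; headline unemployment rate ≈ 3.28%.

Labor force = 2,417.11 + 82.02 = 2,499.13 thousand.
Numerator = 82.02 + 48.00 + 73.91 = 203.93 thousand.
Denominator = 2,499.13 + 48.00 = 2,547.13 thousand.
Broad rate = 203.93 / 2,547.13 = 8.01%.
Headline unemployment rate = 82.02 / 2,499.13 = 3.28%.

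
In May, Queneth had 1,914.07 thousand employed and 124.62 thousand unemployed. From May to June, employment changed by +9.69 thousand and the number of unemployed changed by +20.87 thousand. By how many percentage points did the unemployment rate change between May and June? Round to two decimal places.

May: labor force = 1,914.07 + 124.62 = 2,038.69; u = 124.62/2,038.69 = 6.11%.
June: labor force = 1,923.76 + 145.49 = 2,069.25; u = 145.49/2,069.25 = 7.03%.
Change = 7.03% − 6.11% = +0.92 pp.

The unemployment rate changed by +0.92 percentage points.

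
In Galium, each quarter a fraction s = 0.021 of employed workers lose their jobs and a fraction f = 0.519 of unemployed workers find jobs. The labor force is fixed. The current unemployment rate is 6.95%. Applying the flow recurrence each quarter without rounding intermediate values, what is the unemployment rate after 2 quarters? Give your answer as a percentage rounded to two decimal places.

With a fixed labor force, u_{t+1} = u_t + s·(1−u_t) − f·u_t = u_t·(1−s−f) + s.
Here 1−s−f = 0.460 and s = 0.021.
u_1 = 0.069500 × 0.460 + 0.021 = 0.052970.
u_2 = 0.052970 × 0.460 + 0.021 = 0.045366.

Unemployment rate after two quarters ≈ 4.54%.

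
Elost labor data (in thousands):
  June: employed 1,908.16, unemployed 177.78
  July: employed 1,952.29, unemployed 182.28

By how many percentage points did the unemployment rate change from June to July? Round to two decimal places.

The unemployment rate changed by +0.02 percentage points.

June: labor force = 1,908.16 + 177.78 = 2,085.94; u = 177.78/2,085.94 = 8.52%.
July: labor force = 1,952.29 + 182.28 = 2,134.57; u = 182.28/2,134.57 = 8.54%.
Change = 8.54% − 8.52% = +0.02 pp.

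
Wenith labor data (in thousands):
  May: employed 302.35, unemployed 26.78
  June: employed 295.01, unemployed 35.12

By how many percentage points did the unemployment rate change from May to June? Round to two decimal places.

May: labor force = 302.35 + 26.78 = 329.13; u = 26.78/329.13 = 8.14%.
June: labor force = 295.01 + 35.12 = 330.13; u = 35.12/330.13 = 10.64%.
Change = 10.64% − 8.14% = +2.50 pp.

The unemployment rate changed by +2.50 percentage points.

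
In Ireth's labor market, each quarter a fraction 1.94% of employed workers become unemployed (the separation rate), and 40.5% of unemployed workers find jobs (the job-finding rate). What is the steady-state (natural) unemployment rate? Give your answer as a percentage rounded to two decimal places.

At steady state the flows balance: s·E = f·U, so U/(E+U) = s/(s+f).
u* = 1.94 / (1.94 + 40.5) = 1.94 / 42.44 = 4.57%.

Steady-state unemployment rate ≈ 4.57%.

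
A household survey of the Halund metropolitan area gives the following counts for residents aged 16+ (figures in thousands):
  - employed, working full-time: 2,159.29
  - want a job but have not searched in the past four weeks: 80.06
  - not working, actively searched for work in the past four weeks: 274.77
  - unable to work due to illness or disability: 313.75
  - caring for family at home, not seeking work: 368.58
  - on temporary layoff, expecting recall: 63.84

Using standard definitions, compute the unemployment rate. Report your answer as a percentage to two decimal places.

Unemployment rate ≈ 13.56%.

Employed = 2,159.29 thousand.
Unemployed = 274.77 + 63.84 = 338.61 thousand (jobless and actively searching, or on temporary layoff).
Labor force = 2,159.29 + 338.61 = 2,497.90 thousand.
Unemployment rate = 338.61 / 2,497.90 = 13.56%.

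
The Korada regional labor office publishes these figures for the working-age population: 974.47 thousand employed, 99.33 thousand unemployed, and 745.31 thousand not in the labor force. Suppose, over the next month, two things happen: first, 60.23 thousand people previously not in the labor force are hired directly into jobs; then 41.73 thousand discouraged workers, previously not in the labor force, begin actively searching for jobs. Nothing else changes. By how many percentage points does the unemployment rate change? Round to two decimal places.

Initially, labor force = 974.47 + 99.33 = 1,073.80 thousand, so u = 99.33/1,073.80 = 9.25%.
After the first change, employed and labor force both rise by 60.23; unemployed unchanged → E = 1,034.70, U = 99.33, labor force = 1,134.03 thousand.
After the second change, unemployed and labor force both rise by 41.73 → E = 1,034.70, U = 141.06, labor force = 1,175.76 thousand.
New unemployment rate = 141.06 / 1,175.76 = 12.00%.
Change = 12.00% − 9.25% = +2.75 percentage points.

The unemployment rate changes by +2.75 percentage points.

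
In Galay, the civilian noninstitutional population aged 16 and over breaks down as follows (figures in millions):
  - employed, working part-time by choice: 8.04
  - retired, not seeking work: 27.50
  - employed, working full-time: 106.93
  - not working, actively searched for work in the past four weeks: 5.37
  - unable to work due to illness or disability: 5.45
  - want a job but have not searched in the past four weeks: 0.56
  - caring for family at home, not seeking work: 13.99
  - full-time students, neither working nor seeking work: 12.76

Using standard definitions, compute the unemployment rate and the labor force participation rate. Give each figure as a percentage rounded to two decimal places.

Unemployment rate ≈ 4.46%; labor force participation rate ≈ 66.63%.

Employed = 8.04 + 106.93 = 114.97 million.
Unemployed = 5.37 million.
Labor force = 114.97 + 5.37 = 120.34 million.
Not in labor force = 27.50 + 5.45 + 0.56 + 13.99 + 12.76 = 60.26 million (those not working and not actively searching are outside the labor force — including those who want a job but have given up searching).
Civilian working-age population = 120.34 + 60.26 = 180.60 million.
Unemployment rate = 5.37 / 120.34 = 4.46%.
Labor force participation rate = 120.34 / 180.60 = 66.63%.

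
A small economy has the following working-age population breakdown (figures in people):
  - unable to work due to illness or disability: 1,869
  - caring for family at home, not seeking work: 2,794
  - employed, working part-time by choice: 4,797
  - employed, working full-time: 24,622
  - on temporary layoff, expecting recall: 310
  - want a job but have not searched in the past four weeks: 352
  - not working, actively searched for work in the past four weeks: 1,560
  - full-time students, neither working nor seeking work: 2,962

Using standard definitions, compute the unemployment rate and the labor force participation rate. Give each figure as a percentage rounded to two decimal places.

Employed = 4,797 + 24,622 = 29,419.
Unemployed = 310 + 1,560 = 1,870 (jobless and actively searching, or on temporary layoff).
Labor force = 29,419 + 1,870 = 31,289.
Not in labor force = 1,869 + 2,794 + 352 + 2,962 = 7,977 (those not working and not actively searching are outside the labor force — including those who want a job but have given up searching).
Civilian working-age population = 31,289 + 7,977 = 39,266.
Unemployment rate = 1,870 / 31,289 = 5.98%.
Labor force participation rate = 31,289 / 39,266 = 79.68%.

Unemployment rate ≈ 5.98%; labor force participation rate ≈ 79.68%.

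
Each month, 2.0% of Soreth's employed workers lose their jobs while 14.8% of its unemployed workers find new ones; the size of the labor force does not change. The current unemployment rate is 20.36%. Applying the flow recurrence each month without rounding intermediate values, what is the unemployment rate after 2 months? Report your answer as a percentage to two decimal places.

With a fixed labor force, u_{t+1} = u_t + s·(1−u_t) − f·u_t = u_t·(1−s−f) + s.
Here 1−s−f = 0.832 and s = 0.020.
u_1 = 0.203600 × 0.832 + 0.020 = 0.189395.
u_2 = 0.189395 × 0.832 + 0.020 = 0.177577.

Unemployment rate after two months ≈ 17.76%.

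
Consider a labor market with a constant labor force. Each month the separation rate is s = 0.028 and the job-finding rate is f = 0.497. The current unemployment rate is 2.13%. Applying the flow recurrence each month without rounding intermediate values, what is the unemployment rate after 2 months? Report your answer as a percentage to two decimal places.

Unemployment rate after two months ≈ 4.61%.

With a fixed labor force, u_{t+1} = u_t + s·(1−u_t) − f·u_t = u_t·(1−s−f) + s.
Here 1−s−f = 0.475 and s = 0.028.
u_1 = 0.021300 × 0.475 + 0.028 = 0.038117.
u_2 = 0.038117 × 0.475 + 0.028 = 0.046106.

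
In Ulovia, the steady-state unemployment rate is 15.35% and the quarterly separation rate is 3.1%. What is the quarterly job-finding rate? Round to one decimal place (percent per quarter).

Job-finding rate ≈ 17.1% per quarter.

From u* = s/(s+f): f = s·(1−u)/u.
f = 3.1 × (1 − 0.1535) / 0.1535 = 2.6242 / 0.1535 ≈ 17.1% per quarter.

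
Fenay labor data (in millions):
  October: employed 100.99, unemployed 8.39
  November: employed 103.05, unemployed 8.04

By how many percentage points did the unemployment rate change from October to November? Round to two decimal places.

The unemployment rate changed by −0.43 percentage points.

October: labor force = 100.99 + 8.39 = 109.38; u = 8.39/109.38 = 7.67%.
November: labor force = 103.05 + 8.04 = 111.09; u = 8.04/111.09 = 7.24%.
Change = 7.24% − 7.67% = −0.43 pp.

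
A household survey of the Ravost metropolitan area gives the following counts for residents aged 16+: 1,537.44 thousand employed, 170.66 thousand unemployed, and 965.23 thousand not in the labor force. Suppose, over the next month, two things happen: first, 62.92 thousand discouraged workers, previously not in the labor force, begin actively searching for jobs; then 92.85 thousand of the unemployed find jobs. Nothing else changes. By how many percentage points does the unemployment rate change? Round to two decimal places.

The unemployment rate changes by −2.04 percentage points.

Initially, labor force = 1,537.44 + 170.66 = 1,708.10 thousand, so u = 170.66/1,708.10 = 9.99%.
After the first change, unemployed and labor force both rise by 62.92 → E = 1,537.44, U = 233.58, labor force = 1,771.02 thousand.
After the second change, unemployed falls and employed rises by 92.85; labor force unchanged → E = 1,630.29, U = 140.73, labor force = 1,771.02 thousand.
New unemployment rate = 140.73 / 1,771.02 = 7.95%.
Change = 7.95% − 9.99% = −2.04 percentage points.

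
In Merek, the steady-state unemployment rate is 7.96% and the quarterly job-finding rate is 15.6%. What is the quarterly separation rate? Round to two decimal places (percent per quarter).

Separation rate ≈ 1.35% per quarter.

From u* = s/(s+f): s = u·f/(1−u).
s = 0.0796 × 15.6 / (1 − 0.0796) = 1.2418 / 0.9204 ≈ 1.35% per quarter.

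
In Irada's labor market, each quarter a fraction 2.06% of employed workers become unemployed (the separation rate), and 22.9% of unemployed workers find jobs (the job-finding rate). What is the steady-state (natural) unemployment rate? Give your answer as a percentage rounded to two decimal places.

Steady-state unemployment rate ≈ 8.25%.

At steady state the flows balance: s·E = f·U, so U/(E+U) = s/(s+f).
u* = 2.06 / (2.06 + 22.9) = 2.06 / 24.96 = 8.25%.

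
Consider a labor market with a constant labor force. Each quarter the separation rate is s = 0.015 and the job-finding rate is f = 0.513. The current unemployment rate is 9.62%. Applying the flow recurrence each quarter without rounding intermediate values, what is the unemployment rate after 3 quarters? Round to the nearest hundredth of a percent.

Unemployment rate after three quarters ≈ 3.55%.

With a fixed labor force, u_{t+1} = u_t + s·(1−u_t) − f·u_t = u_t·(1−s−f) + s.
Here 1−s−f = 0.472 and s = 0.015.
u_1 = 0.096200 × 0.472 + 0.015 = 0.060406.
u_2 = 0.060406 × 0.472 + 0.015 = 0.043512.
u_3 = 0.043512 × 0.472 + 0.015 = 0.035538.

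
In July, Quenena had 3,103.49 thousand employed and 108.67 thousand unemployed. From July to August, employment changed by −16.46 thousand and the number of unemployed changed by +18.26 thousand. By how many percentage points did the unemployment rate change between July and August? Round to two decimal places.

The unemployment rate changed by +0.57 percentage points.

July: labor force = 3,103.49 + 108.67 = 3,212.16; u = 108.67/3,212.16 = 3.38%.
August: labor force = 3,087.03 + 126.93 = 3,213.96; u = 126.93/3,213.96 = 3.95%.
Change = 3.95% − 3.38% = +0.57 pp.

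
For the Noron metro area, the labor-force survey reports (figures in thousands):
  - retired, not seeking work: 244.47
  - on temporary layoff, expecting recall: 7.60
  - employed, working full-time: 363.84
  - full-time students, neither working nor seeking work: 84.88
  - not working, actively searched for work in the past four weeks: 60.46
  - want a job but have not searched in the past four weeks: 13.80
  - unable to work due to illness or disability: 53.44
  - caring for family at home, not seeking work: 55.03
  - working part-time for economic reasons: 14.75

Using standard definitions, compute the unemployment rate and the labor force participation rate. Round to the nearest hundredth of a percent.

Employed = 363.84 + 14.75 = 378.59 thousand (anyone who worked, including part-time for economic reasons, counts as employed).
Unemployed = 7.60 + 60.46 = 68.06 thousand (jobless and actively searching, or on temporary layoff).
Labor force = 378.59 + 68.06 = 446.65 thousand.
Not in labor force = 244.47 + 84.88 + 13.80 + 53.44 + 55.03 = 451.62 thousand (those not working and not actively searching are outside the labor force — including those who want a job but have given up searching).
Civilian working-age population = 446.65 + 451.62 = 898.27 thousand.
Unemployment rate = 68.06 / 446.65 = 15.24%.
Labor force participation rate = 446.65 / 898.27 = 49.72%.

Unemployment rate ≈ 15.24%; labor force participation rate ≈ 49.72%.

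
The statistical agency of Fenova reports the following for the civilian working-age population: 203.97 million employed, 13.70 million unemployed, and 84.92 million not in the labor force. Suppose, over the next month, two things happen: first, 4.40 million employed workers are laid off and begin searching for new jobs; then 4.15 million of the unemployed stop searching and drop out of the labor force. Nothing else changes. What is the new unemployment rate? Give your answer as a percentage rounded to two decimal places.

Initially, labor force = 203.97 + 13.70 = 217.67 million, so u = 13.70/217.67 = 6.29%.
After the first change, employed falls and unemployed rises by 4.40; labor force unchanged → E = 199.57, U = 18.10, labor force = 217.67 million.
After the second change, unemployed and labor force both fall by 4.15 → E = 199.57, U = 13.95, labor force = 213.52 million.
New unemployment rate = 13.95 / 213.52 = 6.53%.

New unemployment rate ≈ 6.53%.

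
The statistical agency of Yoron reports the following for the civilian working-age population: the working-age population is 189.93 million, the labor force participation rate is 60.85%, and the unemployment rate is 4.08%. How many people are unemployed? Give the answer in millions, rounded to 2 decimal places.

Labor force = 0.6085 × 189.93 = 115.57 million.
Unemployed = 0.0408 × 115.57 ≈ 4.72 million.

About 4.72 million are unemployed.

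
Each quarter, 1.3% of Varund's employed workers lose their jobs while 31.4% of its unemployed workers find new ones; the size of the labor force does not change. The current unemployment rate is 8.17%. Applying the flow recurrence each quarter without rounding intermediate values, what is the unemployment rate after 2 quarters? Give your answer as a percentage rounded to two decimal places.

Unemployment rate after two quarters ≈ 5.88%.

With a fixed labor force, u_{t+1} = u_t + s·(1−u_t) − f·u_t = u_t·(1−s−f) + s.
Here 1−s−f = 0.673 and s = 0.013.
u_1 = 0.081700 × 0.673 + 0.013 = 0.067984.
u_2 = 0.067984 × 0.673 + 0.013 = 0.058753.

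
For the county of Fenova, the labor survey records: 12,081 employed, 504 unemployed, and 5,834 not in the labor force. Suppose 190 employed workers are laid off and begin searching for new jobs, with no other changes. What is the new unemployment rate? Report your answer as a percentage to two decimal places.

New unemployment rate ≈ 5.51%.

Initially, labor force = 12,081 + 504 = 12,585, so u = 504/12,585 = 4.00%.
After the change, employed falls and unemployed rises by 190; labor force unchanged → E = 11,891, U = 694, labor force = 12,585.
New unemployment rate = 694 / 12,585 = 5.51%.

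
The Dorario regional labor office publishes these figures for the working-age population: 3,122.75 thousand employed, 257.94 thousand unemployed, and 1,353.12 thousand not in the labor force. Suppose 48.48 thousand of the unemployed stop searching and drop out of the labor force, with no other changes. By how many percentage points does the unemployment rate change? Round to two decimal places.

The unemployment rate changes by −1.34 percentage points.

Initially, labor force = 3,122.75 + 257.94 = 3,380.69 thousand, so u = 257.94/3,380.69 = 7.63%.
After the change, unemployed and labor force both fall by 48.48 → E = 3,122.75, U = 209.46, labor force = 3,332.21 thousand.
New unemployment rate = 209.46 / 3,332.21 = 6.29%.
Change = 6.29% − 7.63% = −1.34 percentage points.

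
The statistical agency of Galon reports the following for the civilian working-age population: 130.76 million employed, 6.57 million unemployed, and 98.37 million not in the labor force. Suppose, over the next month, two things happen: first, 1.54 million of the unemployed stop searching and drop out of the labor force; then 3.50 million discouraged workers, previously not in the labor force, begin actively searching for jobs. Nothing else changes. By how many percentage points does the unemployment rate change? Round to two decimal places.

The unemployment rate changes by +1.34 percentage points.

Initially, labor force = 130.76 + 6.57 = 137.33 million, so u = 6.57/137.33 = 4.78%.
After the first change, unemployed and labor force both fall by 1.54 → E = 130.76, U = 5.03, labor force = 135.79 million.
After the second change, unemployed and labor force both rise by 3.50 → E = 130.76, U = 8.53, labor force = 139.29 million.
New unemployment rate = 8.53 / 139.29 = 6.12%.
Change = 6.12% − 4.78% = +1.34 percentage points.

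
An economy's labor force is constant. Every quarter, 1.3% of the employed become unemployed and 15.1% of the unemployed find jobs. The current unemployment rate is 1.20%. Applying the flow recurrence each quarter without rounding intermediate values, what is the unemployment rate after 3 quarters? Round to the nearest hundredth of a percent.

Unemployment rate after three quarters ≈ 4.00%.

With a fixed labor force, u_{t+1} = u_t + s·(1−u_t) − f·u_t = u_t·(1−s−f) + s.
Here 1−s−f = 0.836 and s = 0.013.
u_1 = 0.012000 × 0.836 + 0.013 = 0.023032.
u_2 = 0.023032 × 0.836 + 0.013 = 0.032255.
u_3 = 0.032255 × 0.836 + 0.013 = 0.039965.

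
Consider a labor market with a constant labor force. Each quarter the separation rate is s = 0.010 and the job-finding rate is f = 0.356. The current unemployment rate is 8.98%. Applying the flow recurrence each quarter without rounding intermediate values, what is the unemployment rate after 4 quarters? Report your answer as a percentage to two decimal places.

Unemployment rate after four quarters ≈ 3.74%.

With a fixed labor force, u_{t+1} = u_t + s·(1−u_t) − f·u_t = u_t·(1−s−f) + s.
Here 1−s−f = 0.634 and s = 0.010.
u_1 = 0.089800 × 0.634 + 0.010 = 0.066933.
u_2 = 0.066933 × 0.634 + 0.010 = 0.052436.
u_3 = 0.052436 × 0.634 + 0.010 = 0.043244.
u_4 = 0.043244 × 0.634 + 0.010 = 0.037417.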